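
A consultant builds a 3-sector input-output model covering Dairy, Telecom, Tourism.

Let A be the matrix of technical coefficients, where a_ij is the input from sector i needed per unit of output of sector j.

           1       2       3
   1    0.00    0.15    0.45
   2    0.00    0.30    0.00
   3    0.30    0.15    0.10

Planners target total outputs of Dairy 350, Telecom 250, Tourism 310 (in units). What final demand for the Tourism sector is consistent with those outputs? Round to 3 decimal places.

I − A =
  [   1.00    -0.15    -0.45]
  [   0.00     0.70     0.00]
  [  -0.30    -0.15     0.90]
d = (I − A) x:
  d_1 = (+1.00)·350 + (-0.15)·250 + (-0.45)·310 = 173.000
  d_2 = (+0.00)·350 + (+0.70)·250 + (+0.00)·310 = 175.000
  d_3 = (-0.30)·350 + (-0.15)·250 + (+0.90)·310 = 136.500

d_3 = 136.500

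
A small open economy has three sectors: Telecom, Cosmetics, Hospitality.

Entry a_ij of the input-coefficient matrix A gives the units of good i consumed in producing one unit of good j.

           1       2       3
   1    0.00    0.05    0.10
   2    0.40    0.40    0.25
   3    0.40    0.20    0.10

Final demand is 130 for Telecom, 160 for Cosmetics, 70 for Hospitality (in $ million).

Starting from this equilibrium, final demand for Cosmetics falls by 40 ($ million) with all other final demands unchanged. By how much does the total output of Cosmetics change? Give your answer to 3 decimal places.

Δx_2 = -79.080

I − A =
  [   1.00    -0.05    -0.10]
  [  -0.40     0.60    -0.25]
  [  -0.40    -0.20     0.90]
Cofactors of I−A, C_ij = (−1)^(i+j)·(minor ij) (rows/columns in the sector order above):
  C_11 = (0.60)(0.90) − (-0.25)(-0.20) = 0.4900
  C_12 = −[(-0.40)(0.90) − (-0.25)(-0.40)] = 0.4600
  C_13 = (-0.40)(-0.20) − (0.60)(-0.40) = 0.3200
  C_21 = −[(-0.05)(0.90) − (-0.10)(-0.20)] = 0.0650
  C_22 = (1.00)(0.90) − (-0.10)(-0.40) = 0.8600
  C_23 = −[(1.00)(-0.20) − (-0.05)(-0.40)] = 0.2200
  C_31 = (-0.05)(-0.25) − (-0.10)(0.60) = 0.0725
  C_32 = −[(1.00)(-0.25) − (-0.10)(-0.40)] = 0.2900
  C_33 = (1.00)(0.60) − (-0.05)(-0.40) = 0.5800
det(I−A) = Σ_j (I−A)_1j·C_1j = (1.00)(0.4900) + (-0.05)(0.4600) + (-0.10)(0.3200) = 0.4350
adj(I−A) = Cᵀ =
  [ 0.4900   0.0650   0.0725]
  [ 0.4600   0.8600   0.2900]
  [ 0.3200   0.2200   0.5800]
(I − A)⁻¹ = adj(I−A) / det(I−A) ≈
  [   1.1264     0.1494     0.1667]
  [   1.0575     1.9770     0.6667]
  [   0.7356     0.5057     1.3333]
Δx = (I − A)⁻¹ Δd with Δd having -40 in the Cosmetics component and 0 elsewhere.
So Δx_2 = L_22 · (-40), where L_22 = adj(I−A)_22 / det(I−A) = 0.8600 / 0.4350.
Δx_2 = 0.8600 × (-40) / 0.4350 = -34.40 / 0.4350 ≈ -79.080.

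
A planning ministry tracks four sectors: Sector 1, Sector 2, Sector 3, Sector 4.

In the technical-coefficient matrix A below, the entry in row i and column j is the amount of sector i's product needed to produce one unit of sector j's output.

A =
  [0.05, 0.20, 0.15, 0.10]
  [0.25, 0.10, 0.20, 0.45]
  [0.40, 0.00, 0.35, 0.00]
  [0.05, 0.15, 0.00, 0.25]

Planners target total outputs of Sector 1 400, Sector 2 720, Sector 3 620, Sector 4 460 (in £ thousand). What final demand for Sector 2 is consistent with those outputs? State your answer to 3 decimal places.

d_2 = 217.000

I − A =
  [   0.95    -0.20    -0.15    -0.10]
  [  -0.25     0.90    -0.20    -0.45]
  [  -0.40     0.00     0.65     0.00]
  [  -0.05    -0.15     0.00     0.75]
d = (I − A) x:
  d_1 = (+0.95)·400 + (-0.20)·720 + (-0.15)·620 + (-0.10)·460 = 97.000
  d_2 = (-0.25)·400 + (+0.90)·720 + (-0.20)·620 + (-0.45)·460 = 217.000
  d_3 = (-0.40)·400 + (+0.00)·720 + (+0.65)·620 + (+0.00)·460 = 243.000
  d_4 = (-0.05)·400 + (-0.15)·720 + (+0.00)·620 + (+0.75)·460 = 217.000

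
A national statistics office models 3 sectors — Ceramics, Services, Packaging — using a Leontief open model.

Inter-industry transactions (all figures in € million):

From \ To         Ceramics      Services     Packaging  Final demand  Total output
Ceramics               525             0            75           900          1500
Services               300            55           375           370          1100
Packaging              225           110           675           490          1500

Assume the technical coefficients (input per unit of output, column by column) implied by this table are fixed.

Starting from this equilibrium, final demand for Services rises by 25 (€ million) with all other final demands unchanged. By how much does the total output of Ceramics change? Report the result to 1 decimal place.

Technical coefficients a_ij = z_ij / X_j:
  a_CC = 525/1500 = 0.35, a_SC = 300/1500 = 0.20, a_PC = 225/1500 = 0.15
  a_CS = 0/1100 = 0.00, a_SS = 55/1100 = 0.05, a_PS = 110/1100 = 0.10
  a_CP = 75/1500 = 0.05, a_SP = 375/1500 = 0.25, a_PP = 675/1500 = 0.45
I − A =
  [   0.65     0.00    -0.05]
  [  -0.20     0.95    -0.25]
  [  -0.15    -0.10     0.55]
Cofactors of I−A, C_ij = (−1)^(i+j)·(minor ij) (rows/columns in the sector order above):
  C_11 = (0.95)(0.55) − (-0.25)(-0.10) = 0.4975
  C_12 = −[(-0.20)(0.55) − (-0.25)(-0.15)] = 0.1475
  C_13 = (-0.20)(-0.10) − (0.95)(-0.15) = 0.1625
  C_21 = −[(0.00)(0.55) − (-0.05)(-0.10)] = 0.0050
  C_22 = (0.65)(0.55) − (-0.05)(-0.15) = 0.3500
  C_23 = −[(0.65)(-0.10) − (0.00)(-0.15)] = 0.0650
  C_31 = (0.00)(-0.25) − (-0.05)(0.95) = 0.0475
  C_32 = −[(0.65)(-0.25) − (-0.05)(-0.20)] = 0.1725
  C_33 = (0.65)(0.95) − (0.00)(-0.20) = 0.6175
det(I−A) = Σ_j (I−A)_1j·C_1j = (0.65)(0.4975) + (0.00)(0.1475) + (-0.05)(0.1625) = 0.31525
adj(I−A) = Cᵀ =
  [ 0.4975   0.0050   0.0475]
  [ 0.1475   0.3500   0.1725]
  [ 0.1625   0.0650   0.6175]
(I − A)⁻¹ = adj(I−A) / det(I−A) ≈
  [   1.5781     0.0159     0.1507]
  [   0.4679     1.1102     0.5472]
  [   0.5155     0.2062     1.9588]
Δx = (I − A)⁻¹ Δd with Δd having +25 in the Services component and 0 elsewhere.
So Δx_C = L_CS · (+25), where L_CS = adj(I−A)_CS / det(I−A) = 0.0050 / 0.31525.
Δx_C = 0.0050 × (+25) / 0.31525 = 0.125 / 0.31525 ≈ 0.4.

Δx_C = 0.4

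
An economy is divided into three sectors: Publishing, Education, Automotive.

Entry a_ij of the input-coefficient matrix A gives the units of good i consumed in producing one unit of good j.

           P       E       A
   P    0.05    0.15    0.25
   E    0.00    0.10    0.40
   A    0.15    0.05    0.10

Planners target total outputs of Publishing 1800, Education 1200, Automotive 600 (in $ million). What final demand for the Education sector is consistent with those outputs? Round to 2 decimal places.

I − A =
  [   0.95    -0.15    -0.25]
  [   0.00     0.90    -0.40]
  [  -0.15    -0.05     0.90]
d = (I − A) x:
  d_P = (+0.95)·1800 + (-0.15)·1200 + (-0.25)·600 = 1380.00
  d_E = (+0.00)·1800 + (+0.90)·1200 + (-0.40)·600 = 840.00
  d_A = (-0.15)·1800 + (-0.05)·1200 + (+0.90)·600 = 210.00

d_E = 840.00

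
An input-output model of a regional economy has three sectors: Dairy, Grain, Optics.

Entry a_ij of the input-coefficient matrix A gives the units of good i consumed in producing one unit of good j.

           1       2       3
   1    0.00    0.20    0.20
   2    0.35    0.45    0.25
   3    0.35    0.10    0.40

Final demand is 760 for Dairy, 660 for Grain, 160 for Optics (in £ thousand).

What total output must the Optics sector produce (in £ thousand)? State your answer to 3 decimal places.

I − A =
  [   1.00    -0.20    -0.20]
  [  -0.35     0.55    -0.25]
  [  -0.35    -0.10     0.60]
Cofactors of I−A, C_ij = (−1)^(i+j)·(minor ij) (rows/columns in the sector order above):
  C_11 = (0.55)(0.60) − (-0.25)(-0.10) = 0.3050
  C_12 = −[(-0.35)(0.60) − (-0.25)(-0.35)] = 0.2975
  C_13 = (-0.35)(-0.10) − (0.55)(-0.35) = 0.2275
  C_21 = −[(-0.20)(0.60) − (-0.20)(-0.10)] = 0.1400
  C_22 = (1.00)(0.60) − (-0.20)(-0.35) = 0.5300
  C_23 = −[(1.00)(-0.10) − (-0.20)(-0.35)] = 0.1700
  C_31 = (-0.20)(-0.25) − (-0.20)(0.55) = 0.1600
  C_32 = −[(1.00)(-0.25) − (-0.20)(-0.35)] = 0.3200
  C_33 = (1.00)(0.55) − (-0.20)(-0.35) = 0.4800
det(I−A) = Σ_j (I−A)_1j·C_1j = (1.00)(0.3050) + (-0.20)(0.2975) + (-0.20)(0.2275) = 0.2000
adj(I−A) = Cᵀ =
  [ 0.3050   0.1400   0.1600]
  [ 0.2975   0.5300   0.3200]
  [ 0.2275   0.1700   0.4800]
(I − A)⁻¹ = adj(I−A) / det(I−A) ≈
  [   1.5250     0.7000     0.8000]
  [   1.4875     2.6500     1.6000]
  [   1.1375     0.8500     2.4000]
x = (I − A)⁻¹ d = adj(I−A)·d / det(I−A), with det(I−A) = 0.2000:
  x_1 = (0.3050·760 + 0.1400·660 + 0.1600·160) / 0.2000 = 349.80 / 0.2000 = 1749.000
  x_2 = (0.2975·760 + 0.5300·660 + 0.3200·160) / 0.2000 = 627.10 / 0.2000 = 3135.500
  x_3 = (0.2275·760 + 0.1700·660 + 0.4800·160) / 0.2000 = 361.90 / 0.2000 = 1809.500

x_3 = 1809.500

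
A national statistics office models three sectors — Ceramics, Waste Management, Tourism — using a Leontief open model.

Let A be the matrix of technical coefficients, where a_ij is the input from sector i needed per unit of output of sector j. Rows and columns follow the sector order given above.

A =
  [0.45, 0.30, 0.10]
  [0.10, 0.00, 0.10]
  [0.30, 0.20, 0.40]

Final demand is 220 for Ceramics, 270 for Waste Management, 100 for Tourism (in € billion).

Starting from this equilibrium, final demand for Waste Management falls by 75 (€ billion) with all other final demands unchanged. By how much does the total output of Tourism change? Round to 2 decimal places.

Δx_3 = -57.69

I − A =
  [   0.55    -0.30    -0.10]
  [  -0.10     1.00    -0.10]
  [  -0.30    -0.20     0.60]
Cofactors of I−A, C_ij = (−1)^(i+j)·(minor ij) (rows/columns in the sector order above):
  C_11 = (1.00)(0.60) − (-0.10)(-0.20) = 0.5800
  C_12 = −[(-0.10)(0.60) − (-0.10)(-0.30)] = 0.0900
  C_13 = (-0.10)(-0.20) − (1.00)(-0.30) = 0.3200
  C_21 = −[(-0.30)(0.60) − (-0.10)(-0.20)] = 0.2000
  C_22 = (0.55)(0.60) − (-0.10)(-0.30) = 0.3000
  C_23 = −[(0.55)(-0.20) − (-0.30)(-0.30)] = 0.2000
  C_31 = (-0.30)(-0.10) − (-0.10)(1.00) = 0.1300
  C_32 = −[(0.55)(-0.10) − (-0.10)(-0.10)] = 0.0650
  C_33 = (0.55)(1.00) − (-0.30)(-0.10) = 0.5200
det(I−A) = Σ_j (I−A)_1j·C_1j = (0.55)(0.5800) + (-0.30)(0.0900) + (-0.10)(0.3200) = 0.2600
adj(I−A) = Cᵀ =
  [ 0.5800   0.2000   0.1300]
  [ 0.0900   0.3000   0.0650]
  [ 0.3200   0.2000   0.5200]
(I − A)⁻¹ = adj(I−A) / det(I−A) ≈
  [   2.2308     0.7692     0.5000]
  [   0.3462     1.1538     0.2500]
  [   1.2308     0.7692     2.0000]
Δx = (I − A)⁻¹ Δd with Δd having -75 in the Waste Management component and 0 elsewhere.
So Δx_3 = L_32 · (-75), where L_32 = adj(I−A)_32 / det(I−A) = 0.2000 / 0.2600.
Δx_3 = 0.2000 × (-75) / 0.2600 = -15.00 / 0.2600 ≈ -57.69.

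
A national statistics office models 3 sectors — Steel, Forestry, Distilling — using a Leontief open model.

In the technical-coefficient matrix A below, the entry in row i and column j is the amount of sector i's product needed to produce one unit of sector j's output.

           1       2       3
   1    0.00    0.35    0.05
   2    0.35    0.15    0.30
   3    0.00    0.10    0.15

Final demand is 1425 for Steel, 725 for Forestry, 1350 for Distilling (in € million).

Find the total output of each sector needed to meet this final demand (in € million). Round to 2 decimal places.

x_1 = 2395.48, x_2 = 2503.84, x_3 = 1882.80

I − A =
  [   1.00    -0.35    -0.05]
  [  -0.35     0.85    -0.30]
  [   0.00    -0.10     0.85]
Cofactors of I−A, C_ij = (−1)^(i+j)·(minor ij) (rows/columns in the sector order above):
  C_11 = (0.85)(0.85) − (-0.30)(-0.10) = 0.6925
  C_12 = −[(-0.35)(0.85) − (-0.30)(0.00)] = 0.2975
  C_13 = (-0.35)(-0.10) − (0.85)(0.00) = 0.0350
  C_21 = −[(-0.35)(0.85) − (-0.05)(-0.10)] = 0.3025
  C_22 = (1.00)(0.85) − (-0.05)(0.00) = 0.8500
  C_23 = −[(1.00)(-0.10) − (-0.35)(0.00)] = 0.1000
  C_31 = (-0.35)(-0.30) − (-0.05)(0.85) = 0.1475
  C_32 = −[(1.00)(-0.30) − (-0.05)(-0.35)] = 0.3175
  C_33 = (1.00)(0.85) − (-0.35)(-0.35) = 0.7275
det(I−A) = Σ_j (I−A)_1j·C_1j = (1.00)(0.6925) + (-0.35)(0.2975) + (-0.05)(0.0350) = 0.586625
adj(I−A) = Cᵀ =
  [ 0.6925   0.3025   0.1475]
  [ 0.2975   0.8500   0.3175]
  [ 0.0350   0.1000   0.7275]
(I − A)⁻¹ = adj(I−A) / det(I−A) ≈
  [   1.1805     0.5157     0.2514]
  [   0.5071     1.4490     0.5412]
  [   0.0597     0.1705     1.2401]
x = (I − A)⁻¹ d = adj(I−A)·d / det(I−A), with det(I−A) = 0.586625:
  x_1 = (0.6925·1425 + 0.3025·725 + 0.1475·1350) / 0.586625 = 1405.25 / 0.586625 ≈ 2395.48
  x_2 = (0.2975·1425 + 0.8500·725 + 0.3175·1350) / 0.586625 = 1468.8125 / 0.586625 ≈ 2503.84
  x_3 = (0.0350·1425 + 0.1000·725 + 0.7275·1350) / 0.586625 = 1104.50 / 0.586625 ≈ 1882.80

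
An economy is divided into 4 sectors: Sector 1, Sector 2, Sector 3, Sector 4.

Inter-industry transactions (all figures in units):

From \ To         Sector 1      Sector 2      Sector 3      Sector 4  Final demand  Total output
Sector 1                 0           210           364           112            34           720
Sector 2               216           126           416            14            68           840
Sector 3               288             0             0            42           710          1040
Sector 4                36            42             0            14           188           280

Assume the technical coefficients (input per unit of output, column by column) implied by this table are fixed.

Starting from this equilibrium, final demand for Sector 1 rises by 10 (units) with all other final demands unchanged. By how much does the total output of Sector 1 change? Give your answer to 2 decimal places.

Technical coefficients a_ij = z_ij / X_j:
  a_11 = 0/720 = 0.00, a_21 = 216/720 = 0.30, a_31 = 288/720 = 0.40, a_41 = 36/720 = 0.05
  a_12 = 210/840 = 0.25, a_22 = 126/840 = 0.15, a_32 = 0/840 = 0.00, a_42 = 42/840 = 0.05
  a_13 = 364/1040 = 0.35, a_23 = 416/1040 = 0.40, a_33 = 0/1040 = 0.00, a_43 = 0/1040 = 0.00
  a_14 = 112/280 = 0.40, a_24 = 14/280 = 0.05, a_34 = 42/280 = 0.15, a_44 = 14/280 = 0.05
I − A =
  [   1.00    -0.25    -0.35    -0.40]
  [  -0.30     0.85    -0.40    -0.05]
  [  -0.40     0.00     1.00    -0.15]
  [  -0.05    -0.05     0.00     0.95]
Compute the cofactors C_ij = (−1)^(i+j)·(3×3 minor ij) of I−A; the adjugate is their transpose:
adj(I−A) = Cᵀ =
  [ 0.802000   0.260125   0.384750   0.412125]
  [ 0.442500   0.794375   0.472625   0.302750]
  [ 0.330625   0.112375   0.710125   0.257250]
  [ 0.065500   0.055500   0.045125   0.616000]
det(I−A) = Σ_j (I−A)_1j·C_1j = (1.00)(0.802000) + (-0.25)(0.442500) + (-0.35)(0.330625) + (-0.40)(0.065500) = 0.54945625
(I − A)⁻¹ = adj(I−A) / det(I−A) ≈
  [   1.4596     0.4734     0.7002     0.7501]
  [   0.8053     1.4457     0.8602     0.5510]
  [   0.6017     0.2045     1.2924     0.4682]
  [   0.1192     0.1010     0.0821     1.1211]
Δx = (I − A)⁻¹ Δd with Δd having +10 in the Sector 1 component and 0 elsewhere.
So Δx_1 = L_11 · (+10), where L_11 = adj(I−A)_11 / det(I−A) = 0.802000 / 0.54945625.
Δx_1 = 0.802000 × (+10) / 0.54945625 = 8.02 / 0.54945625 ≈ 14.60.

Δx_1 = 14.60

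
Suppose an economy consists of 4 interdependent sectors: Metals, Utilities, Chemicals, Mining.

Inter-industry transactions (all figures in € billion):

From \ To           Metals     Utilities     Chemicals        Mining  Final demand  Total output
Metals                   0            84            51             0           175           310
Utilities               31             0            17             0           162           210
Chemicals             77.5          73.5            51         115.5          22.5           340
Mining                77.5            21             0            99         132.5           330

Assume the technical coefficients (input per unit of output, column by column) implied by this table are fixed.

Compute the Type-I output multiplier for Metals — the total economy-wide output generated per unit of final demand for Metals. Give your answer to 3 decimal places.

m_1 = 2.286

Technical coefficients a_ij = z_ij / X_j:
  a_11 = 0/310 = 0.00, a_21 = 31/310 = 0.10, a_31 = 77.5/310 = 0.25, a_41 = 77.5/310 = 0.25
  a_12 = 84/210 = 0.40, a_22 = 0/210 = 0.00, a_32 = 73.5/210 = 0.35, a_42 = 21/210 = 0.10
  a_13 = 51/340 = 0.15, a_23 = 17/340 = 0.05, a_33 = 51/340 = 0.15, a_43 = 0/340 = 0.00
  a_14 = 0/330 = 0.00, a_24 = 0/330 = 0.00, a_34 = 115.5/330 = 0.35, a_44 = 99/330 = 0.30
I − A =
  [   1.00    -0.40    -0.15     0.00]
  [  -0.10     1.00    -0.05     0.00]
  [  -0.25    -0.35     0.85    -0.35]
  [  -0.25    -0.10     0.00     0.70]
Compute the cofactors C_ij = (−1)^(i+j)·(3×3 minor ij) of I−A; the adjugate is their transpose:
adj(I−A) = Cᵀ =
  [ 0.581000   0.280000   0.119000   0.059500]
  [ 0.072625   0.555625   0.045500   0.022750]
  [ 0.290500   0.385000   0.672000   0.336000]
  [ 0.217875   0.179375   0.049000   0.750750]
det(I−A) = Σ_j (I−A)_1j·C_1j = (1.00)(0.581000) + (-0.40)(0.072625) + (-0.15)(0.290500) + (0.00)(0.217875) = 0.508375
(I − A)⁻¹ = adj(I−A) / det(I−A) ≈
  [   1.1429     0.5508     0.2341     0.1170]
  [   0.1429     1.0929     0.0895     0.0448]
  [   0.5714     0.7573     1.3219     0.6609]
  [   0.4286     0.3528     0.0964     1.4768]
The output multiplier for sector j is the column-j sum of the Leontief inverse (I − A)⁻¹ = adj(I−A) / det(I−A).
Column 1 of adj(I−A): (0.581000, 0.072625, 0.290500, 0.217875); det(I−A) = 0.508375.
m_1 = (0.581000 + 0.072625 + 0.290500 + 0.217875) / 0.508375 = 1.162 / 0.508375 ≈ 2.286.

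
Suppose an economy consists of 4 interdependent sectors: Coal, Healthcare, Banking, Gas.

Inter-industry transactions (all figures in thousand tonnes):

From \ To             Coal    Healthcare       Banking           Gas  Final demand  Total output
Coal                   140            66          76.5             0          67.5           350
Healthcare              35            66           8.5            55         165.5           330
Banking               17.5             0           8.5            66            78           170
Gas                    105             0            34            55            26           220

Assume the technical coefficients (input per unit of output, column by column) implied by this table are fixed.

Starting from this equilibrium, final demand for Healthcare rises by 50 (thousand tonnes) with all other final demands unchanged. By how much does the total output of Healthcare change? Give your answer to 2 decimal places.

Technical coefficients a_ij = z_ij / X_j:
  a_11 = 140/350 = 0.40, a_21 = 35/350 = 0.10, a_31 = 17.5/350 = 0.05, a_41 = 105/350 = 0.30
  a_12 = 66/330 = 0.20, a_22 = 66/330 = 0.20, a_32 = 0/330 = 0.00, a_42 = 0/330 = 0.00
  a_13 = 76.5/170 = 0.45, a_23 = 8.5/170 = 0.05, a_33 = 8.5/170 = 0.05, a_43 = 34/170 = 0.20
  a_14 = 0/220 = 0.00, a_24 = 55/220 = 0.25, a_34 = 66/220 = 0.30, a_44 = 55/220 = 0.25
I − A =
  [   0.60    -0.20    -0.45     0.00]
  [  -0.10     0.80    -0.05    -0.25]
  [  -0.05     0.00     0.95    -0.30]
  [  -0.30     0.00    -0.20     0.75]
Compute the cofactors C_ij = (−1)^(i+j)·(3×3 minor ij) of I−A; the adjugate is their transpose:
adj(I−A) = Cᵀ =
  [ 0.522000   0.130500   0.287500   0.158500]
  [ 0.145375   0.334125   0.120000   0.159375]
  [ 0.102000   0.025500   0.330000   0.140500]
  [ 0.236000   0.059000   0.203000   0.418500]
det(I−A) = Σ_j (I−A)_1j·C_1j = (0.60)(0.522000) + (-0.20)(0.145375) + (-0.45)(0.102000) + (0.00)(0.236000) = 0.238225
(I − A)⁻¹ = adj(I−A) / det(I−A) ≈
  [   2.1912     0.5478     1.2068     0.6653]
  [   0.6102     1.4026     0.5037     0.6690]
  [   0.4282     0.1070     1.3852     0.5898]
  [   0.9907     0.2477     0.8521     1.7567]
Δx = (I − A)⁻¹ Δd with Δd having +50 in the Healthcare component and 0 elsewhere.
So Δx_2 = L_22 · (+50), where L_22 = adj(I−A)_22 / det(I−A) = 0.334125 / 0.238225.
Δx_2 = 0.334125 × (+50) / 0.238225 = 16.70625 / 0.238225 ≈ 70.13.

Δx_2 = 70.13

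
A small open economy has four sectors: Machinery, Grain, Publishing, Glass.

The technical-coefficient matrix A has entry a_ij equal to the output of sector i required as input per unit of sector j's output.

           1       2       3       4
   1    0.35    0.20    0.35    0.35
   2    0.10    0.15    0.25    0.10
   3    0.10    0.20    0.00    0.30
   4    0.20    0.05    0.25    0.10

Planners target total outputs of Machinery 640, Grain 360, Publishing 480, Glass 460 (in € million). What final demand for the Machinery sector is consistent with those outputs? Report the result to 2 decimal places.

I − A =
  [   0.65    -0.20    -0.35    -0.35]
  [  -0.10     0.85    -0.25    -0.10]
  [  -0.10    -0.20     1.00    -0.30]
  [  -0.20    -0.05    -0.25     0.90]
d = (I − A) x:
  d_1 = (+0.65)·640 + (-0.20)·360 + (-0.35)·480 + (-0.35)·460 = 15.00
  d_2 = (-0.10)·640 + (+0.85)·360 + (-0.25)·480 + (-0.10)·460 = 76.00
  d_3 = (-0.10)·640 + (-0.20)·360 + (+1.00)·480 + (-0.30)·460 = 206.00
  d_4 = (-0.20)·640 + (-0.05)·360 + (-0.25)·480 + (+0.90)·460 = 148.00

d_1 = 15.00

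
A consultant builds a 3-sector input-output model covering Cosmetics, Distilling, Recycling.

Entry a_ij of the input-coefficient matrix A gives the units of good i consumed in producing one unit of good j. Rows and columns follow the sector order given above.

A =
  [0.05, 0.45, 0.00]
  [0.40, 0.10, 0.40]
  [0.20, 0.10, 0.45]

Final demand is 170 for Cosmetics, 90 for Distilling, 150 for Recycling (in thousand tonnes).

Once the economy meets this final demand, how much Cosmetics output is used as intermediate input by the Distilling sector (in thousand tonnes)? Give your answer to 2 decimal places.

z_CD = 234.69

I − A =
  [   0.95    -0.45     0.00]
  [  -0.40     0.90    -0.40]
  [  -0.20    -0.10     0.55]
Cofactors of I−A, C_ij = (−1)^(i+j)·(minor ij) (rows/columns in the sector order above):
  C_11 = (0.90)(0.55) − (-0.40)(-0.10) = 0.4550
  C_12 = −[(-0.40)(0.55) − (-0.40)(-0.20)] = 0.3000
  C_13 = (-0.40)(-0.10) − (0.90)(-0.20) = 0.2200
  C_21 = −[(-0.45)(0.55) − (0.00)(-0.10)] = 0.2475
  C_22 = (0.95)(0.55) − (0.00)(-0.20) = 0.5225
  C_23 = −[(0.95)(-0.10) − (-0.45)(-0.20)] = 0.1850
  C_31 = (-0.45)(-0.40) − (0.00)(0.90) = 0.1800
  C_32 = −[(0.95)(-0.40) − (0.00)(-0.40)] = 0.3800
  C_33 = (0.95)(0.90) − (-0.45)(-0.40) = 0.6750
det(I−A) = Σ_j (I−A)_1j·C_1j = (0.95)(0.4550) + (-0.45)(0.3000) + (0.00)(0.2200) = 0.29725
adj(I−A) = Cᵀ =
  [ 0.4550   0.2475   0.1800]
  [ 0.3000   0.5225   0.3800]
  [ 0.2200   0.1850   0.6750]
(I − A)⁻¹ = adj(I−A) / det(I−A) ≈
  [   1.5307     0.8326     0.6056]
  [   1.0093     1.7578     1.2784]
  [   0.7401     0.6224     2.2708]
First solve x = (I − A)⁻¹ d = adj(I−A)·d / det(I−A); in particular x_D = (0.3000·170 + 0.5225·90 + 0.3800·150) / 0.29725 = 155.025 / 0.29725 ≈ 521.5307.
Intermediate flow from C to D: z_CD = a_CD · x_D = 0.45 × 155.025 / 0.29725 = 69.76125 / 0.29725 ≈ 234.69.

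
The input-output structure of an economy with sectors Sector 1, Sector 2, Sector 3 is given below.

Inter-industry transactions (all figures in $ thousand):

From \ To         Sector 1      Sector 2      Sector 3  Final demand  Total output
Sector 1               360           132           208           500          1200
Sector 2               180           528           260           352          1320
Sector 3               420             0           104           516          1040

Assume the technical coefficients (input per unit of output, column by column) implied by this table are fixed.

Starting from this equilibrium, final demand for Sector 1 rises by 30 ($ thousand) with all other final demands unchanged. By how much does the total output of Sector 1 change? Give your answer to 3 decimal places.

Δx_1 = 51.633

Technical coefficients a_ij = z_ij / X_j:
  a_11 = 360/1200 = 0.30, a_21 = 180/1200 = 0.15, a_31 = 420/1200 = 0.35
  a_12 = 132/1320 = 0.10, a_22 = 528/1320 = 0.40, a_32 = 0/1320 = 0.00
  a_13 = 208/1040 = 0.20, a_23 = 260/1040 = 0.25, a_33 = 104/1040 = 0.10
I − A =
  [   0.70    -0.10    -0.20]
  [  -0.15     0.60    -0.25]
  [  -0.35     0.00     0.90]
Cofactors of I−A, C_ij = (−1)^(i+j)·(minor ij) (rows/columns in the sector order above):
  C_11 = (0.60)(0.90) − (-0.25)(0.00) = 0.5400
  C_12 = −[(-0.15)(0.90) − (-0.25)(-0.35)] = 0.2225
  C_13 = (-0.15)(0.00) − (0.60)(-0.35) = 0.2100
  C_21 = −[(-0.10)(0.90) − (-0.20)(0.00)] = 0.0900
  C_22 = (0.70)(0.90) − (-0.20)(-0.35) = 0.5600
  C_23 = −[(0.70)(0.00) − (-0.10)(-0.35)] = 0.0350
  C_31 = (-0.10)(-0.25) − (-0.20)(0.60) = 0.1450
  C_32 = −[(0.70)(-0.25) − (-0.20)(-0.15)] = 0.2050
  C_33 = (0.70)(0.60) − (-0.10)(-0.15) = 0.4050
det(I−A) = Σ_j (I−A)_1j·C_1j = (0.70)(0.5400) + (-0.10)(0.2225) + (-0.20)(0.2100) = 0.31375
adj(I−A) = Cᵀ =
  [ 0.5400   0.0900   0.1450]
  [ 0.2225   0.5600   0.2050]
  [ 0.2100   0.0350   0.4050]
(I − A)⁻¹ = adj(I−A) / det(I−A) ≈
  [   1.7211     0.2869     0.4622]
  [   0.7092     1.7849     0.6534]
  [   0.6693     0.1116     1.2908]
Δx = (I − A)⁻¹ Δd with Δd having +30 in the Sector 1 component and 0 elsewhere.
So Δx_1 = L_11 · (+30), where L_11 = adj(I−A)_11 / det(I−A) = 0.5400 / 0.31375.
Δx_1 = 0.5400 × (+30) / 0.31375 = 16.20 / 0.31375 ≈ 51.633.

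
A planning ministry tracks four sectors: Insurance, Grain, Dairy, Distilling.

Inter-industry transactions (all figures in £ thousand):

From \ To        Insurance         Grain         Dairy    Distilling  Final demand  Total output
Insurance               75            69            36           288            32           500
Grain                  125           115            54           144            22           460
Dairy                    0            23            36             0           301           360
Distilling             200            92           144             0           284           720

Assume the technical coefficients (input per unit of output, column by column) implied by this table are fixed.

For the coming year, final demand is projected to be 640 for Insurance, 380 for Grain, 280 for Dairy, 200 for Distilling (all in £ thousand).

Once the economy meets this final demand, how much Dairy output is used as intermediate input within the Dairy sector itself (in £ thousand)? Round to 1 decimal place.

z_33 = 39.5

Technical coefficients a_ij = z_ij / X_j:
  a_11 = 75/500 = 0.15, a_21 = 125/500 = 0.25, a_31 = 0/500 = 0.00, a_41 = 200/500 = 0.40
  a_12 = 69/460 = 0.15, a_22 = 115/460 = 0.25, a_32 = 23/460 = 0.05, a_42 = 92/460 = 0.20
  a_13 = 36/360 = 0.10, a_23 = 54/360 = 0.15, a_33 = 36/360 = 0.10, a_43 = 144/360 = 0.40
  a_14 = 288/720 = 0.40, a_24 = 144/720 = 0.20, a_34 = 0/720 = 0.00, a_44 = 0/720 = 0.00
I − A =
  [   0.85    -0.15    -0.10    -0.40]
  [  -0.25     0.75    -0.15    -0.20]
  [   0.00    -0.05     0.90     0.00]
  [  -0.40    -0.20    -0.40     1.00]
Compute the cofactors C_ij = (−1)^(i+j)·(3×3 minor ij) of I−A; the adjugate is their transpose:
adj(I−A) = Cᵀ =
  [ 0.627500   0.220000   0.237500   0.295000]
  [ 0.297000   0.621000   0.244500   0.243000]
  [ 0.016500   0.034500   0.414000   0.013500]
  [ 0.317000   0.226000   0.309500   0.532375]
det(I−A) = Σ_j (I−A)_1j·C_1j = (0.85)(0.627500) + (-0.15)(0.297000) + (-0.10)(0.016500) + (-0.40)(0.317000) = 0.360375
(I − A)⁻¹ = adj(I−A) / det(I−A) ≈
  [   1.7412     0.6105     0.6590     0.8186]
  [   0.8241     1.7232     0.6785     0.6743]
  [   0.0458     0.0957     1.1488     0.0375]
  [   0.8796     0.6271     0.8588     1.4773]
First solve x = (I − A)⁻¹ d = adj(I−A)·d / det(I−A); in particular x_3 = (0.016500·640 + 0.034500·380 + 0.414000·280 + 0.013500·200) / 0.360375 = 142.29 / 0.360375 ≈ 394.839.
Intermediate flow from 3 to 3: z_33 = a_33 · x_3 = 0.10 × 142.29 / 0.360375 = 14.229 / 0.360375 ≈ 39.5.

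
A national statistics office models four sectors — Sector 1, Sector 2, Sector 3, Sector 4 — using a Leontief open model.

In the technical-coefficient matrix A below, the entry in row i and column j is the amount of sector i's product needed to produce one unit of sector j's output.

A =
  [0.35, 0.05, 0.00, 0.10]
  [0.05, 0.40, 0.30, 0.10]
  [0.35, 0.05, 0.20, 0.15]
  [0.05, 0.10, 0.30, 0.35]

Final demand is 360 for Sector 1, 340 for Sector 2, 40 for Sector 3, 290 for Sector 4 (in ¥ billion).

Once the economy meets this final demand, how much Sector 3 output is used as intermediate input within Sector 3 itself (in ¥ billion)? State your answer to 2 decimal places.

I − A =
  [   0.65    -0.05     0.00    -0.10]
  [  -0.05     0.60    -0.30    -0.10]
  [  -0.35    -0.05     0.80    -0.15]
  [  -0.05    -0.10    -0.30     0.65]
Compute the cofactors C_ij = (−1)^(i+j)·(3×3 minor ij) of I−A; the adjugate is their transpose:
adj(I−A) = Cᵀ =
  [ 0.261250   0.033250   0.032250   0.052750]
  [ 0.108750   0.294250   0.146250   0.095750]
  [ 0.140125   0.045875   0.241625   0.084375]
  [ 0.101500   0.069000   0.136500   0.295000]
det(I−A) = Σ_j (I−A)_1j·C_1j = (0.65)(0.261250) + (-0.05)(0.108750) + (0.00)(0.140125) + (-0.10)(0.101500) = 0.154225
(I − A)⁻¹ = adj(I−A) / det(I−A) ≈
  [   1.6940     0.2156     0.2091     0.3420]
  [   0.7051     1.9079     0.9483     0.6208]
  [   0.9086     0.2975     1.5667     0.5471]
  [   0.6581     0.4474     0.8851     1.9128]
First solve x = (I − A)⁻¹ d = adj(I−A)·d / det(I−A); in particular x_3 = (0.140125·360 + 0.045875·340 + 0.241625·40 + 0.084375·290) / 0.154225 = 100.17625 / 0.154225 ≈ 649.5461.
Intermediate flow from 3 to 3: z_33 = a_33 · x_3 = 0.20 × 100.17625 / 0.154225 = 20.03525 / 0.154225 ≈ 129.91.

z_33 = 129.91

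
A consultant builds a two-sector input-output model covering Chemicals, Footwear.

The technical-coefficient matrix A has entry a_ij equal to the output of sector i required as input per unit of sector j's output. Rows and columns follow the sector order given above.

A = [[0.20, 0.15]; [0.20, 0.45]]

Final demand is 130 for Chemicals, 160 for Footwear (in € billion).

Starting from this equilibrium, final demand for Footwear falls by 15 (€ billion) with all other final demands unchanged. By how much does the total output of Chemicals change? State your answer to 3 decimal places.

I − A =
  [   0.80    -0.15]
  [  -0.20     0.55]
det(I−A) = (0.80)(0.55) − (-0.15)(-0.20) = 0.4100
adj(I−A) = [[0.55, 0.15], [0.20, 0.80]]
(I − A)⁻¹ = adj(I−A) / det(I−A) ≈
  [   1.3415     0.3659]
  [   0.4878     1.9512]
Δx = (I − A)⁻¹ Δd with Δd having -15 in the Footwear component and 0 elsewhere.
So Δx_C = L_CF · (-15), where L_CF = adj(I−A)_CF / det(I−A) = 0.15 / 0.4100.
Δx_C = 0.15 × (-15) / 0.4100 = -2.25 / 0.4100 ≈ -5.488.

Δx_C = -5.488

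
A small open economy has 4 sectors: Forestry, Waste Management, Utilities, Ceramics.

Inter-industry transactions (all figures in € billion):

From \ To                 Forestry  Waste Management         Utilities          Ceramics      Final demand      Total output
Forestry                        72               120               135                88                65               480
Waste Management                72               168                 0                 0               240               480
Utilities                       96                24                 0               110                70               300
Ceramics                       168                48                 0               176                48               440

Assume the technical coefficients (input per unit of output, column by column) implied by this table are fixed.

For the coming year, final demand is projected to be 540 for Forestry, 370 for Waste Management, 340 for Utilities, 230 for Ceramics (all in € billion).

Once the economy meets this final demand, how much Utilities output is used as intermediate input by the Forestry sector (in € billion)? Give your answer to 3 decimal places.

Technical coefficients a_ij = z_ij / X_j:
  a_FF = 72/480 = 0.15, a_WF = 72/480 = 0.15, a_UF = 96/480 = 0.20, a_CF = 168/480 = 0.35
  a_FW = 120/480 = 0.25, a_WW = 168/480 = 0.35, a_UW = 24/480 = 0.05, a_CW = 48/480 = 0.10
  a_FU = 135/300 = 0.45, a_WU = 0/300 = 0.00, a_UU = 0/300 = 0.00, a_CU = 0/300 = 0.00
  a_FC = 88/440 = 0.20, a_WC = 0/440 = 0.00, a_UC = 110/440 = 0.25, a_CC = 176/440 = 0.40
I − A =
  [   0.85    -0.25    -0.45    -0.20]
  [  -0.15     0.65     0.00     0.00]
  [  -0.20    -0.05     1.00    -0.25]
  [  -0.35    -0.10     0.00     0.60]
Compute the cofactors C_ij = (−1)^(i+j)·(3×3 minor ij) of I−A; the adjugate is their transpose:
adj(I−A) = Cᵀ =
  [ 0.390000   0.194750   0.175500   0.203125]
  [ 0.090000   0.346625   0.040500   0.046875]
  [ 0.143125   0.099125   0.260500   0.156250]
  [ 0.242500   0.171375   0.109125   0.453125]
det(I−A) = Σ_j (I−A)_1j·C_1j = (0.85)(0.390000) + (-0.25)(0.090000) + (-0.45)(0.143125) + (-0.20)(0.242500) = 0.19609375
(I − A)⁻¹ = adj(I−A) / det(I−A) ≈
  [   1.9888     0.9931     0.8950     1.0359]
  [   0.4590     1.7676     0.2065     0.2390]
  [   0.7299     0.5055     1.3284     0.7968]
  [   1.2367     0.8739     0.5565     2.3108]
First solve x = (I − A)⁻¹ d = adj(I−A)·d / det(I−A); in particular x_F = (0.390000·540 + 0.194750·370 + 0.175500·340 + 0.203125·230) / 0.19609375 = 389.04625 / 0.19609375 ≈ 1983.98088.
Intermediate flow from U to F: z_UF = a_UF · x_F = 0.20 × 389.04625 / 0.19609375 = 77.80925 / 0.19609375 ≈ 396.796.

z_UF = 396.796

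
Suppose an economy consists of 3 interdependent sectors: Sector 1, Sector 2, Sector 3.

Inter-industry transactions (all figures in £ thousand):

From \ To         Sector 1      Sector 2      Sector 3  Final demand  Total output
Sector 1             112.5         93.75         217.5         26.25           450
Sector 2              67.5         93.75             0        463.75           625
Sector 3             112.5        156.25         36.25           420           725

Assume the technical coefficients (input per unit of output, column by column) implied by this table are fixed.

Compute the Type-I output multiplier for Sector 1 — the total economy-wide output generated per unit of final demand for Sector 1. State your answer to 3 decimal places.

Technical coefficients a_ij = z_ij / X_j:
  a_11 = 112.5/450 = 0.25, a_21 = 67.5/450 = 0.15, a_31 = 112.5/450 = 0.25
  a_12 = 93.75/625 = 0.15, a_22 = 93.75/625 = 0.15, a_32 = 156.25/625 = 0.25
  a_13 = 217.5/725 = 0.30, a_23 = 0/725 = 0.00, a_33 = 36.25/725 = 0.05
I − A =
  [   0.75    -0.15    -0.30]
  [  -0.15     0.85     0.00]
  [  -0.25    -0.25     0.95]
Cofactors of I−A, C_ij = (−1)^(i+j)·(minor ij) (rows/columns in the sector order above):
  C_11 = (0.85)(0.95) − (0.00)(-0.25) = 0.8075
  C_12 = −[(-0.15)(0.95) − (0.00)(-0.25)] = 0.1425
  C_13 = (-0.15)(-0.25) − (0.85)(-0.25) = 0.2500
  C_21 = −[(-0.15)(0.95) − (-0.30)(-0.25)] = 0.2175
  C_22 = (0.75)(0.95) − (-0.30)(-0.25) = 0.6375
  C_23 = −[(0.75)(-0.25) − (-0.15)(-0.25)] = 0.2250
  C_31 = (-0.15)(0.00) − (-0.30)(0.85) = 0.2550
  C_32 = −[(0.75)(0.00) − (-0.30)(-0.15)] = 0.0450
  C_33 = (0.75)(0.85) − (-0.15)(-0.15) = 0.6150
det(I−A) = Σ_j (I−A)_1j·C_1j = (0.75)(0.8075) + (-0.15)(0.1425) + (-0.30)(0.2500) = 0.50925
adj(I−A) = Cᵀ =
  [ 0.8075   0.2175   0.2550]
  [ 0.1425   0.6375   0.0450]
  [ 0.2500   0.2250   0.6150]
(I − A)⁻¹ = adj(I−A) / det(I−A) ≈
  [   1.5857     0.4271     0.5007]
  [   0.2798     1.2518     0.0884]
  [   0.4909     0.4418     1.2077]
The output multiplier for sector j is the column-j sum of the Leontief inverse (I − A)⁻¹ = adj(I−A) / det(I−A).
Column 1 of adj(I−A): (0.8075, 0.1425, 0.2500); det(I−A) = 0.50925.
m_1 = (0.8075 + 0.1425 + 0.2500) / 0.50925 = 1.20 / 0.50925 ≈ 2.356.

m_1 = 2.356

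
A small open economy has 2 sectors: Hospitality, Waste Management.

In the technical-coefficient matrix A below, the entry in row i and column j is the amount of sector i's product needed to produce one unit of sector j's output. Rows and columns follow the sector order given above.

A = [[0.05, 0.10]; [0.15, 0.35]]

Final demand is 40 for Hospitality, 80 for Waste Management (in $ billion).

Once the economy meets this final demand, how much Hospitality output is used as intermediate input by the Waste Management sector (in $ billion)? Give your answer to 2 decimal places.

z_HW = 13.61

I − A =
  [   0.95    -0.10]
  [  -0.15     0.65]
det(I−A) = (0.95)(0.65) − (-0.10)(-0.15) = 0.6025
adj(I−A) = [[0.65, 0.10], [0.15, 0.95]]
(I − A)⁻¹ = adj(I−A) / det(I−A) ≈
  [   1.0788     0.1660]
  [   0.2490     1.5768]
First solve x = (I − A)⁻¹ d = adj(I−A)·d / det(I−A); in particular x_W = (0.15·40 + 0.95·80) / 0.6025 = 82.00 / 0.6025 ≈ 136.0996.
Intermediate flow from H to W: z_HW = a_HW · x_W = 0.10 × 82.00 / 0.6025 = 8.20 / 0.6025 ≈ 13.61.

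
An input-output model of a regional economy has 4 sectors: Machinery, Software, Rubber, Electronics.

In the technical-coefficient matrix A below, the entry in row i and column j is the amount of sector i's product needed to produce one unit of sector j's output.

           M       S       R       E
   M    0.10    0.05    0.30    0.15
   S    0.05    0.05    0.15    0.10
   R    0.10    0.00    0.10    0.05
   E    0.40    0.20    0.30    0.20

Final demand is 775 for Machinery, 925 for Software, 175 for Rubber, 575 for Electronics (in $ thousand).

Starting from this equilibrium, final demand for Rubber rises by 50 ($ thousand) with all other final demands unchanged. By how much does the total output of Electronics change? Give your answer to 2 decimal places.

Δx_E = 40.65

I − A =
  [   0.90    -0.05    -0.30    -0.15]
  [  -0.05     0.95    -0.15    -0.10]
  [  -0.10     0.00     0.90    -0.05]
  [  -0.40    -0.20    -0.30     0.80]
Compute the cofactors C_ij = (−1)^(i+j)·(3×3 minor ij) of I−A; the adjugate is their transpose:
adj(I−A) = Cᵀ =
  [ 0.650250   0.065250   0.276750   0.147375]
  [ 0.089250   0.546000   0.152250   0.094500]
  [ 0.093500   0.017000   0.603500   0.057375]
  [ 0.382500   0.175500   0.402750   0.738000]
det(I−A) = Σ_j (I−A)_1j·C_1j = (0.90)(0.650250) + (-0.05)(0.089250) + (-0.30)(0.093500) + (-0.15)(0.382500) = 0.4953375
(I − A)⁻¹ = adj(I−A) / det(I−A) ≈
  [   1.3127     0.1317     0.5587     0.2975]
  [   0.1802     1.1023     0.3074     0.1908]
  [   0.1888     0.0343     1.2184     0.1158]
  [   0.7722     0.3543     0.8131     1.4899]
Δx = (I − A)⁻¹ Δd with Δd having +50 in the Rubber component and 0 elsewhere.
So Δx_E = L_ER · (+50), where L_ER = adj(I−A)_ER / det(I−A) = 0.402750 / 0.4953375.
Δx_E = 0.402750 × (+50) / 0.4953375 = 20.1375 / 0.4953375 ≈ 40.65.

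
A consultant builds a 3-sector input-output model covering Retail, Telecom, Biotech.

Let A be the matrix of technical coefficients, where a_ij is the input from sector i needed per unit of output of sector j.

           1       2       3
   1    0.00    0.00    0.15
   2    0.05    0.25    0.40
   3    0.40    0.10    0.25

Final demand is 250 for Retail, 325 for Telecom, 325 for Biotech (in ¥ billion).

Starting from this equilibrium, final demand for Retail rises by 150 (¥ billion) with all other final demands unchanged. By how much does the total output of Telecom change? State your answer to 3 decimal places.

I − A =
  [   1.00     0.00    -0.15]
  [  -0.05     0.75    -0.40]
  [  -0.40    -0.10     0.75]
Cofactors of I−A, C_ij = (−1)^(i+j)·(minor ij) (rows/columns in the sector order above):
  C_11 = (0.75)(0.75) − (-0.40)(-0.10) = 0.5225
  C_12 = −[(-0.05)(0.75) − (-0.40)(-0.40)] = 0.1975
  C_13 = (-0.05)(-0.10) − (0.75)(-0.40) = 0.3050
  C_21 = −[(0.00)(0.75) − (-0.15)(-0.10)] = 0.0150
  C_22 = (1.00)(0.75) − (-0.15)(-0.40) = 0.6900
  C_23 = −[(1.00)(-0.10) − (0.00)(-0.40)] = 0.1000
  C_31 = (0.00)(-0.40) − (-0.15)(0.75) = 0.1125
  C_32 = −[(1.00)(-0.40) − (-0.15)(-0.05)] = 0.4075
  C_33 = (1.00)(0.75) − (0.00)(-0.05) = 0.7500
det(I−A) = Σ_j (I−A)_1j·C_1j = (1.00)(0.5225) + (0.00)(0.1975) + (-0.15)(0.3050) = 0.47675
adj(I−A) = Cᵀ =
  [ 0.5225   0.0150   0.1125]
  [ 0.1975   0.6900   0.4075]
  [ 0.3050   0.1000   0.7500]
(I − A)⁻¹ = adj(I−A) / det(I−A) ≈
  [   1.0960     0.0315     0.2360]
  [   0.4143     1.4473     0.8547]
  [   0.6397     0.2098     1.5732]
Δx = (I − A)⁻¹ Δd with Δd having +150 in the Retail component and 0 elsewhere.
So Δx_2 = L_21 · (+150), where L_21 = adj(I−A)_21 / det(I−A) = 0.1975 / 0.47675.
Δx_2 = 0.1975 × (+150) / 0.47675 = 29.625 / 0.47675 ≈ 62.139.

Δx_2 = 62.139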